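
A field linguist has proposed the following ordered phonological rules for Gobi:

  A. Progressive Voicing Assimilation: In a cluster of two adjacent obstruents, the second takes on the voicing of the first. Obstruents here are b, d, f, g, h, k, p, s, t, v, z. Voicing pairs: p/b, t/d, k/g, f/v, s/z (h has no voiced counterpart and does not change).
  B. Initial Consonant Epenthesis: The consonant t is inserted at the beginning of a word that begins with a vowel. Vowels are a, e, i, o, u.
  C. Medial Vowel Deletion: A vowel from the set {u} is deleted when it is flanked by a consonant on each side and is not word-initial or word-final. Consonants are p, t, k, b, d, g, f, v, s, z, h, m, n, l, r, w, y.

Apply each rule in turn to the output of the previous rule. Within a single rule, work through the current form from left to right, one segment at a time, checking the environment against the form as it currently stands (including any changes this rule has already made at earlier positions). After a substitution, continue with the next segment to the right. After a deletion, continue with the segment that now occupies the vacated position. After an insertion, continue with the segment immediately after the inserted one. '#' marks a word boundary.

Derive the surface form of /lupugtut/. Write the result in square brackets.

A Progressive Voicing Assimilation: [lupugtut] → [lupugdut]
B Initial Consonant Epenthesis: no change — [lupugdut]
C Medial Vowel Deletion: [lupugdut] → [lpgdt]

[lpgdt]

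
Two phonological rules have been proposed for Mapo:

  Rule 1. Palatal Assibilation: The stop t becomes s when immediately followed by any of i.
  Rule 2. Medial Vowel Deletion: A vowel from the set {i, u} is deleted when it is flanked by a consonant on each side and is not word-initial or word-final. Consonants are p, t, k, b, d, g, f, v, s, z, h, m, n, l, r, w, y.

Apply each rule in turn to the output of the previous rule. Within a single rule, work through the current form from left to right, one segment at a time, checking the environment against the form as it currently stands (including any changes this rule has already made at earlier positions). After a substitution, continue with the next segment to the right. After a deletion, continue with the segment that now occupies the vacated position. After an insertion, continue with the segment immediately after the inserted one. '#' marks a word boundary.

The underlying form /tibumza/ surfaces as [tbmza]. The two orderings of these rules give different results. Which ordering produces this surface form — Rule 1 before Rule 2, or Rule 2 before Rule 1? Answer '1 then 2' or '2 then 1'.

2 then 1

Order 1 then 2:
  1 Palatal Assibilation: [tibumza] → [sibumza]
  2 Medial Vowel Deletion: [sibumza] → [sbmza]
  result: [sbmza]
Order 2 then 1:
  2 Medial Vowel Deletion: [tibumza] → [tbmza]
  1 Palatal Assibilation: no change — [tbmza]
  result: [tbmza]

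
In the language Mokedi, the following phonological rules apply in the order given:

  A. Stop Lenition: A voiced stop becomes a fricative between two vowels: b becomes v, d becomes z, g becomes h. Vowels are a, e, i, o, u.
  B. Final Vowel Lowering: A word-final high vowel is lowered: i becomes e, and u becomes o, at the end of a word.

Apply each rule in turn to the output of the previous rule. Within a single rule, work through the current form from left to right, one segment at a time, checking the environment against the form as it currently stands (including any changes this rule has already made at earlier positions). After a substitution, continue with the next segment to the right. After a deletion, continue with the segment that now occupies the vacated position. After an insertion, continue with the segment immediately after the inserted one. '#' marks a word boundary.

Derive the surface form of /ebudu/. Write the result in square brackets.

[evuzo]

A Stop Lenition: [ebudu] → [evuzu]
B Final Vowel Lowering: [evuzu] → [evuzo]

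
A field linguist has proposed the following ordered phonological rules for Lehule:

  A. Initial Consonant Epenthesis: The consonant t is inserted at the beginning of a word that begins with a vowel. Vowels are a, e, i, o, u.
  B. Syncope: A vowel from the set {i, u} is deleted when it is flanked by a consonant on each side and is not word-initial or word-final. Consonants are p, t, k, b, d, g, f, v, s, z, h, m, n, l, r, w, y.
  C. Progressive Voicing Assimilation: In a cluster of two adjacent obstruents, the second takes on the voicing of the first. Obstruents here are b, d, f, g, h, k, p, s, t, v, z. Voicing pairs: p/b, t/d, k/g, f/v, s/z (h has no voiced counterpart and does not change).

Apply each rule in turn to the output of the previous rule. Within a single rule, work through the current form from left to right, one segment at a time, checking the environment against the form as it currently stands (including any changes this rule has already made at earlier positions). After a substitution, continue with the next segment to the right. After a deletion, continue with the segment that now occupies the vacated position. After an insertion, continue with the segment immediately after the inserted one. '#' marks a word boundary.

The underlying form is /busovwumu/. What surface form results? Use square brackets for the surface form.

A Initial Consonant Epenthesis: no change — [busovwumu]
B Syncope: [busovwumu] → [bsovwmu]
C Progressive Voicing Assimilation: [bsovwmu] → [bzovwmu]

[bzovwmu]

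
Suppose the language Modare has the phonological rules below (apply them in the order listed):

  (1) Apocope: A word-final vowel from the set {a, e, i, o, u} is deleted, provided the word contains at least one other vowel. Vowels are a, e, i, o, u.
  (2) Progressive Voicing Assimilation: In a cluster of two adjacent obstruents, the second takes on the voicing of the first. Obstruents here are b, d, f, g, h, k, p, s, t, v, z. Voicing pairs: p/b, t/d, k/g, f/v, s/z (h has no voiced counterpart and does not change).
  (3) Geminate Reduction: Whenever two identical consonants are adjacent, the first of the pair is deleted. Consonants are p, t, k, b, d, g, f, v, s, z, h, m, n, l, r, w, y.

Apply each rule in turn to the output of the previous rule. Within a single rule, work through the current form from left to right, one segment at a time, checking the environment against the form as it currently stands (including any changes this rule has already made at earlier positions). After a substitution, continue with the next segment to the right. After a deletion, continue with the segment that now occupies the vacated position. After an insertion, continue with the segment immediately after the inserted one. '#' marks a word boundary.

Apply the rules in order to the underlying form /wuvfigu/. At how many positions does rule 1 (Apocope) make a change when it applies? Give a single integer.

(1) Apocope: [wuvfigu] → [wuvfig]
(2) Progressive Voicing Assimilation: [wuvfig] → [wuvvig]
(3) Geminate Reduction: [wuvvig] → [wuvig]
Rule 1 changed 1 position(s).

1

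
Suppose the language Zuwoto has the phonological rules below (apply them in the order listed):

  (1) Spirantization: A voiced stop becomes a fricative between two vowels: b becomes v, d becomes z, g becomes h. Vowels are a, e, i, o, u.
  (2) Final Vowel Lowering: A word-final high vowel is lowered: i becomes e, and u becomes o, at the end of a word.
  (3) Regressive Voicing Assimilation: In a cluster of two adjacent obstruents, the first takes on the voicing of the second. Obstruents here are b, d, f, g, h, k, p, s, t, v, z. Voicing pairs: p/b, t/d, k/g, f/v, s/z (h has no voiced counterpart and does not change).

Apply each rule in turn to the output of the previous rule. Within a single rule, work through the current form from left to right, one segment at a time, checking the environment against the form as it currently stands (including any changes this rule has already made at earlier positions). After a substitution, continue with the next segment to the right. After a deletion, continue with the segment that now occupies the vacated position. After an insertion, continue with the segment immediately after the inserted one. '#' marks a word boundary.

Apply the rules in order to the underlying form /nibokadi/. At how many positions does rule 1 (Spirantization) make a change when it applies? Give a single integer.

2

(1) Spirantization: [nibokadi] → [nivokazi]
(2) Final Vowel Lowering: [nivokazi] → [nivokaze]
(3) Regressive Voicing Assimilation: no change — [nivokaze]
Rule 1 changed 2 position(s).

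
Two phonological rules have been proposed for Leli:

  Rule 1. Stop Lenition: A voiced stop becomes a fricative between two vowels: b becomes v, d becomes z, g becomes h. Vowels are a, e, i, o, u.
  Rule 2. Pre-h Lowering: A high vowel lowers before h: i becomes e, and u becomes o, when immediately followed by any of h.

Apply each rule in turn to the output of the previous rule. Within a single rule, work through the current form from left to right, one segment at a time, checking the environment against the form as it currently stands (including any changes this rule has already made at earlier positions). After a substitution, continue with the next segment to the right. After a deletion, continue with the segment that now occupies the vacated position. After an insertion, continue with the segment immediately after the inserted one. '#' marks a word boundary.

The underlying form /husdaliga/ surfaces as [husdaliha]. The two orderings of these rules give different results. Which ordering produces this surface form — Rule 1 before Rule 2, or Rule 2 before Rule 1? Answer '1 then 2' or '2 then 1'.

2 then 1

Order 1 then 2:
  1 Stop Lenition: [husdaliga] → [husdaliha]
  2 Pre-h Lowering: [husdaliha] → [husdaleha]
  result: [husdaleha]
Order 2 then 1:
  2 Pre-h Lowering: no change — [husdaliga]
  1 Stop Lenition: [husdaliga] → [husdaliha]
  result: [husdaliha]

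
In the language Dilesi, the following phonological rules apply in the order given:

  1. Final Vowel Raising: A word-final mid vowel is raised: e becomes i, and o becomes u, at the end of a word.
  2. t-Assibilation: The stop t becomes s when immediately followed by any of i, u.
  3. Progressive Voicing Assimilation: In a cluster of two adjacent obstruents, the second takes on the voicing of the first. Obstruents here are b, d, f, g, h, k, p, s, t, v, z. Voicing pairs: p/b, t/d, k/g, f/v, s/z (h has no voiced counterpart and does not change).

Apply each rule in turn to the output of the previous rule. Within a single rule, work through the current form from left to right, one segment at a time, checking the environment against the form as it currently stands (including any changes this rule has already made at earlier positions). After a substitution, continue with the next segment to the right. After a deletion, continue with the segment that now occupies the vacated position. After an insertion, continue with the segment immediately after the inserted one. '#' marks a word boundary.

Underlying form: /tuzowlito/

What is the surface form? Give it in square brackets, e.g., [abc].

[suzowlisu]

1 Final Vowel Raising: [tuzowlito] → [tuzowlitu]
2 t-Assibilation: [tuzowlitu] → [suzowlisu]
3 Progressive Voicing Assimilation: no change — [suzowlisu]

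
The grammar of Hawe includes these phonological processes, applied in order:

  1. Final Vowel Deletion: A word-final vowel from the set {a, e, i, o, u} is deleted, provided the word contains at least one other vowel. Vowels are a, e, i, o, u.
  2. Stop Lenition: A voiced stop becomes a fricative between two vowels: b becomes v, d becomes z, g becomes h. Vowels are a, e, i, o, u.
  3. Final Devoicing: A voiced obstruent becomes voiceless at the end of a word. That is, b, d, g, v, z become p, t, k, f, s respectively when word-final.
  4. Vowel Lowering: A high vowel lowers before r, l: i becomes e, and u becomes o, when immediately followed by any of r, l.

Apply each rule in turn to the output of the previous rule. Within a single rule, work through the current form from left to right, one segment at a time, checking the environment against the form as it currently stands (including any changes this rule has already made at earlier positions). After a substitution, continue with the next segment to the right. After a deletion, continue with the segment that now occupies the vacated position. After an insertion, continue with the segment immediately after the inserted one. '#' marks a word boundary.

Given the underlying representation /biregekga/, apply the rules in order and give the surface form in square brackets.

[berehekk]

1 Final Vowel Deletion: [biregekga] → [biregekg]
2 Stop Lenition: [biregekg] → [birehekg]
3 Final Devoicing: [birehekg] → [birehekk]
4 Vowel Lowering: [birehekk] → [berehekk]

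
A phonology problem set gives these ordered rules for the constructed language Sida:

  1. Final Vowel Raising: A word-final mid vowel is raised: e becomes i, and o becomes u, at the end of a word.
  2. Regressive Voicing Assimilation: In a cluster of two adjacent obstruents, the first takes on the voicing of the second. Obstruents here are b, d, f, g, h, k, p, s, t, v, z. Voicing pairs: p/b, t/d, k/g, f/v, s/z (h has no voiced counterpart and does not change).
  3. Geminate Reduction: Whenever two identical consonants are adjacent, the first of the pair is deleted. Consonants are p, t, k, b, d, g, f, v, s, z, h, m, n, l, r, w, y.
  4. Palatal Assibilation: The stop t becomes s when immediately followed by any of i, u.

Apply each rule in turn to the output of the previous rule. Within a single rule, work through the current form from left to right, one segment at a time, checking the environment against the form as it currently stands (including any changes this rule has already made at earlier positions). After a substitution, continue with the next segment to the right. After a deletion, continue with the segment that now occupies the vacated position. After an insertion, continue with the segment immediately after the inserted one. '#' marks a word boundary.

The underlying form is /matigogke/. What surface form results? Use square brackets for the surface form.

[masigoki]

1 Final Vowel Raising: [matigogke] → [matigogki]
2 Regressive Voicing Assimilation: [matigogki] → [matigokki]
3 Geminate Reduction: [matigokki] → [matigoki]
4 Palatal Assibilation: [matigoki] → [masigoki]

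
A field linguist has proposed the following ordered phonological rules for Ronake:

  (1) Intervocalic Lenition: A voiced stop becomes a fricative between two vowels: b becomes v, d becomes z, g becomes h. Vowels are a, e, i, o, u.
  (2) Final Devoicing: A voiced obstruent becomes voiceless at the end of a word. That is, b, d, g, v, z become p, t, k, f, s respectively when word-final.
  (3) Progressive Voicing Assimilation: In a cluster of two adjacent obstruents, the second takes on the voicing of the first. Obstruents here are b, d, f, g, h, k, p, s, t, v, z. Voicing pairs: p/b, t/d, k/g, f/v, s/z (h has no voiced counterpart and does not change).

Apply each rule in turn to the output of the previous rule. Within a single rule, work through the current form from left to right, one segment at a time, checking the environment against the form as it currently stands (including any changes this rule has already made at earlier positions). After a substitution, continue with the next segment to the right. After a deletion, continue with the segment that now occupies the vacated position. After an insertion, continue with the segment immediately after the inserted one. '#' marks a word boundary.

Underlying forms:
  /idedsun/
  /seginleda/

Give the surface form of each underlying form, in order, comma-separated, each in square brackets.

/idedsun/:
  (1) Intervocalic Lenition: [idedsun] → [izedsun]
  (2) Final Devoicing: no change — [izedsun]
  (3) Progressive Voicing Assimilation: [izedsun] → [izedzun]
/seginleda/:
  (1) Intervocalic Lenition: [seginleda] → [sehinleza]
  (2) Final Devoicing: no change — [sehinleza]
  (3) Progressive Voicing Assimilation: no change — [sehinleza]

[izedzun], [sehinleza]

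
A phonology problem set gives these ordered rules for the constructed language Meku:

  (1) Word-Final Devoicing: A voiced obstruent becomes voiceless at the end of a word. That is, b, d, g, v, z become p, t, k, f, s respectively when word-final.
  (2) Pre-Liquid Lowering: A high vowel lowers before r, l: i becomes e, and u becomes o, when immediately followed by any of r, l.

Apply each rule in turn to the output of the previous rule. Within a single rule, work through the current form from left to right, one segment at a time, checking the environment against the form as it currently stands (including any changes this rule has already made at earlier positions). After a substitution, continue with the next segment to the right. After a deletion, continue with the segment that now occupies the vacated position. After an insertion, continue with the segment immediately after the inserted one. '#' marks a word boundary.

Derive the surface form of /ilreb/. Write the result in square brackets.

(1) Word-Final Devoicing: [ilreb] → [ilrep]
(2) Pre-Liquid Lowering: [ilrep] → [elrep]

[elrep]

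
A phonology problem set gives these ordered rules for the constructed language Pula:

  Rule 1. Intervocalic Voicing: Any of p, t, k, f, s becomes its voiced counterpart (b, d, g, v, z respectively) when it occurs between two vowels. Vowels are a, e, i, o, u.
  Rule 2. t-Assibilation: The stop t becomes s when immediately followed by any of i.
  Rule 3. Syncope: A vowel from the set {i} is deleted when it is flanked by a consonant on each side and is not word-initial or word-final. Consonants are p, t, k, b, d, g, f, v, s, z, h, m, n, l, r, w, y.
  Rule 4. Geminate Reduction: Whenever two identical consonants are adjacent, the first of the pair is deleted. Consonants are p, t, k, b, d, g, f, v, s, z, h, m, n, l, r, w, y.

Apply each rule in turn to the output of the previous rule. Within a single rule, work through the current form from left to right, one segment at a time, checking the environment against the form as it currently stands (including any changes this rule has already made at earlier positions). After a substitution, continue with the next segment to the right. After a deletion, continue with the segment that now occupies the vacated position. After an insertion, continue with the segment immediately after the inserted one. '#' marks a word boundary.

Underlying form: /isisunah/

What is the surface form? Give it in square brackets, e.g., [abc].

[izunah]

Rule 1 Intervocalic Voicing: [isisunah] → [izizunah]
Rule 2 t-Assibilation: no change — [izizunah]
Rule 3 Syncope: [izizunah] → [izzunah]
Rule 4 Geminate Reduction: [izzunah] → [izunah]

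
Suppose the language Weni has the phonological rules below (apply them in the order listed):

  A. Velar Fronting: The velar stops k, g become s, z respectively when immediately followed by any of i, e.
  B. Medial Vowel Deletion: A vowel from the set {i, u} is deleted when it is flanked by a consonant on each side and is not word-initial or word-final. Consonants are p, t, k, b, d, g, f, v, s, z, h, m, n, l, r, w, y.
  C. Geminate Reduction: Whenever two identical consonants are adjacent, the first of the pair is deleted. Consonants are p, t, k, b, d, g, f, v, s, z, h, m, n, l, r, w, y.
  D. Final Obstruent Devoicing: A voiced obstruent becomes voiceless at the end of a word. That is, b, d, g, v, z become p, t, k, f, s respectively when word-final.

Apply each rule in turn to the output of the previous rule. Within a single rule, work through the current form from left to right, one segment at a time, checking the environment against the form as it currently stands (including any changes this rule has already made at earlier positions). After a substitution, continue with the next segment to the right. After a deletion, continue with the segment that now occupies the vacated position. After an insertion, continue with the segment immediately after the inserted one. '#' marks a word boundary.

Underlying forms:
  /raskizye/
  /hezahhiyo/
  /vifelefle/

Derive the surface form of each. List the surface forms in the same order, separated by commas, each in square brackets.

[raszye], [hezahyo], [vfelefle]

/raskizye/:
  A Velar Fronting: [raskizye] → [rassizye]
  B Medial Vowel Deletion: [rassizye] → [rasszye]
  C Geminate Reduction: [rasszye] → [raszye]
  D Final Obstruent Devoicing: no change — [raszye]
/hezahhiyo/:
  A Velar Fronting: no change — [hezahhiyo]
  B Medial Vowel Deletion: [hezahhiyo] → [hezahhyo]
  C Geminate Reduction: [hezahhyo] → [hezahyo]
  D Final Obstruent Devoicing: no change — [hezahyo]
/vifelefle/:
  A Velar Fronting: no change — [vifelefle]
  B Medial Vowel Deletion: [vifelefle] → [vfelefle]
  C Geminate Reduction: no change — [vfelefle]
  D Final Obstruent Devoicing: no change — [vfelefle]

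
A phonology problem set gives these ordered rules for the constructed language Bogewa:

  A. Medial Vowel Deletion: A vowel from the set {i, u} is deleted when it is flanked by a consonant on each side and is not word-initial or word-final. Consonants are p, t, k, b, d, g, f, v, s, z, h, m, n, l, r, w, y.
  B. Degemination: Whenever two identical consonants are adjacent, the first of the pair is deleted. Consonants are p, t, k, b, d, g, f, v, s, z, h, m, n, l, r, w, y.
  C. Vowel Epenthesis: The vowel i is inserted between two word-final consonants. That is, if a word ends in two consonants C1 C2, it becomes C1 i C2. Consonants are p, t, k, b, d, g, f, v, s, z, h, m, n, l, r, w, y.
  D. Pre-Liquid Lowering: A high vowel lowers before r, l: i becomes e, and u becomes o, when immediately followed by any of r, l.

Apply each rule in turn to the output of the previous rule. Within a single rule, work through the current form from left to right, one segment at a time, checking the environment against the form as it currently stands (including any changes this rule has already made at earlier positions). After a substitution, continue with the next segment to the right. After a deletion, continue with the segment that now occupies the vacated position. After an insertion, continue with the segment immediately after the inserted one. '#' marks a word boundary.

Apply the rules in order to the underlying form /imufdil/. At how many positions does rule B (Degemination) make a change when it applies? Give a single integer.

A Medial Vowel Deletion: [imufdil] → [imfdl]
B Degemination: no change — [imfdl]
C Vowel Epenthesis: [imfdl] → [imfdil]
D Pre-Liquid Lowering: [imfdil] → [imfdel]
Rule B changed 0 position(s).

0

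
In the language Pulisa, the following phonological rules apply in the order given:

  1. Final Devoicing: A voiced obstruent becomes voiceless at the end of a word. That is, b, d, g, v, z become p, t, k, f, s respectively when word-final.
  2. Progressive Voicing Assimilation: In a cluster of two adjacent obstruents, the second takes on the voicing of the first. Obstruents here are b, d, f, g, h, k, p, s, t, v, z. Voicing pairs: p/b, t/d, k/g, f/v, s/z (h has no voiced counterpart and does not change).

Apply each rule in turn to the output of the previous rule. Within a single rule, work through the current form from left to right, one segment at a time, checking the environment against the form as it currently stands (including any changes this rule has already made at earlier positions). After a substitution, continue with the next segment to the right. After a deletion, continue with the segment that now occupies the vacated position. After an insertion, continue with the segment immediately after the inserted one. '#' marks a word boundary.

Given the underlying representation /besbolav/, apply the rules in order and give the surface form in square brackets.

[bespolaf]

1 Final Devoicing: [besbolav] → [besbolaf]
2 Progressive Voicing Assimilation: [besbolaf] → [bespolaf]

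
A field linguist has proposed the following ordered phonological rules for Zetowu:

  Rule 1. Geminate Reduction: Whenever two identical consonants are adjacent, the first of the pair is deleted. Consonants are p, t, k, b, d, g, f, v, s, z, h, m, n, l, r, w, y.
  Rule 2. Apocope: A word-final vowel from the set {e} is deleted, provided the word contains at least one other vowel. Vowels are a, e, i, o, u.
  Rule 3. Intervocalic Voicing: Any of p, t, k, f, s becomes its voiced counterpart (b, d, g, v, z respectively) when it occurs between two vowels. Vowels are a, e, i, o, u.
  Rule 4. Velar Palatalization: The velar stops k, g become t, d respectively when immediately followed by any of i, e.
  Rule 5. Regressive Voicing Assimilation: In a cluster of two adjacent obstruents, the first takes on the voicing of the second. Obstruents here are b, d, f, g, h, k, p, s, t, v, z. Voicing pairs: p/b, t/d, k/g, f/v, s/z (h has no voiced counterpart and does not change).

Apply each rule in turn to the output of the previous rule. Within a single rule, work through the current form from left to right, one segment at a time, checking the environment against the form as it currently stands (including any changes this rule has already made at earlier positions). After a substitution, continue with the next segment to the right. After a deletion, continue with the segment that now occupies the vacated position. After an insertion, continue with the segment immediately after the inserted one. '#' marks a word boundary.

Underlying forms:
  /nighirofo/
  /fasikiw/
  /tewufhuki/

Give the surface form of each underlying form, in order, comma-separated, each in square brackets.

[nikhirovo], [fazidiw], [tewufhudi]

/nighirofo/:
  Rule 1 Geminate Reduction: no change — [nighirofo]
  Rule 2 Apocope: no change — [nighirofo]
  Rule 3 Intervocalic Voicing: [nighirofo] → [nighirovo]
  Rule 4 Velar Palatalization: no change — [nighirovo]
  Rule 5 Regressive Voicing Assimilation: [nighirovo] → [nikhirovo]
/fasikiw/:
  Rule 1 Geminate Reduction: no change — [fasikiw]
  Rule 2 Apocope: no change — [fasikiw]
  Rule 3 Intervocalic Voicing: [fasikiw] → [fazigiw]
  Rule 4 Velar Palatalization: [fazigiw] → [fazidiw]
  Rule 5 Regressive Voicing Assimilation: no change — [fazidiw]
/tewufhuki/:
  Rule 1 Geminate Reduction: no change — [tewufhuki]
  Rule 2 Apocope: no change — [tewufhuki]
  Rule 3 Intervocalic Voicing: [tewufhuki] → [tewufhugi]
  Rule 4 Velar Palatalization: [tewufhugi] → [tewufhudi]
  Rule 5 Regressive Voicing Assimilation: no change — [tewufhudi]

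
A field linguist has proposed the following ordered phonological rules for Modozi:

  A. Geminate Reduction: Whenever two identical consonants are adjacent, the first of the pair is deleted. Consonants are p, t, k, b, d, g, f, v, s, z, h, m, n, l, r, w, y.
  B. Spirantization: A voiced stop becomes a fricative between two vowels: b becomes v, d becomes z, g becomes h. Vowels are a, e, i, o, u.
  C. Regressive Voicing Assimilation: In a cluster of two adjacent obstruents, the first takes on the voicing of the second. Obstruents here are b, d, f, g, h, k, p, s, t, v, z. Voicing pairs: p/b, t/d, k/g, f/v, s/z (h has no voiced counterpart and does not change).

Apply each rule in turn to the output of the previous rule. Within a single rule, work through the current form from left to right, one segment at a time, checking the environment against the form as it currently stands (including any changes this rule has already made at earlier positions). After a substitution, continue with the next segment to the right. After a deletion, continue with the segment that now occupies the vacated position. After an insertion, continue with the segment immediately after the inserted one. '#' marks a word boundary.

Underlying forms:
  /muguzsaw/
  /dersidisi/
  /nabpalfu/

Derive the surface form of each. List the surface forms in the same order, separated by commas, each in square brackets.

[muhussaw], [dersizisi], [nappalfu]

/muguzsaw/:
  A Geminate Reduction: no change — [muguzsaw]
  B Spirantization: [muguzsaw] → [muhuzsaw]
  C Regressive Voicing Assimilation: [muhuzsaw] → [muhussaw]
/dersidisi/:
  A Geminate Reduction: no change — [dersidisi]
  B Spirantization: [dersidisi] → [dersizisi]
  C Regressive Voicing Assimilation: no change — [dersizisi]
/nabpalfu/:
  A Geminate Reduction: no change — [nabpalfu]
  B Spirantization: no change — [nabpalfu]
  C Regressive Voicing Assimilation: [nabpalfu] → [nappalfu]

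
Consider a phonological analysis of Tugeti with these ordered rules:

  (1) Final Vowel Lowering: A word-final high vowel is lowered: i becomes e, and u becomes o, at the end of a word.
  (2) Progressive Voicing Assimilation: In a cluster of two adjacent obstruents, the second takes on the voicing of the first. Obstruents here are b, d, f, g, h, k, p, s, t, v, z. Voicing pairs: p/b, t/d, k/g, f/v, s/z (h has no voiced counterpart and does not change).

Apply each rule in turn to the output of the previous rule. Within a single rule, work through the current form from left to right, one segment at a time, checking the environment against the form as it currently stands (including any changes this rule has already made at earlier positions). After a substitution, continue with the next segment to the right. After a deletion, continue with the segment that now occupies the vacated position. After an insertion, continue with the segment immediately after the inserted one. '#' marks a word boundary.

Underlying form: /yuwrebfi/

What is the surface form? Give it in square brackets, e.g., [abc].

[yuwrebve]

(1) Final Vowel Lowering: [yuwrebfi] → [yuwrebfe]
(2) Progressive Voicing Assimilation: [yuwrebfe] → [yuwrebve]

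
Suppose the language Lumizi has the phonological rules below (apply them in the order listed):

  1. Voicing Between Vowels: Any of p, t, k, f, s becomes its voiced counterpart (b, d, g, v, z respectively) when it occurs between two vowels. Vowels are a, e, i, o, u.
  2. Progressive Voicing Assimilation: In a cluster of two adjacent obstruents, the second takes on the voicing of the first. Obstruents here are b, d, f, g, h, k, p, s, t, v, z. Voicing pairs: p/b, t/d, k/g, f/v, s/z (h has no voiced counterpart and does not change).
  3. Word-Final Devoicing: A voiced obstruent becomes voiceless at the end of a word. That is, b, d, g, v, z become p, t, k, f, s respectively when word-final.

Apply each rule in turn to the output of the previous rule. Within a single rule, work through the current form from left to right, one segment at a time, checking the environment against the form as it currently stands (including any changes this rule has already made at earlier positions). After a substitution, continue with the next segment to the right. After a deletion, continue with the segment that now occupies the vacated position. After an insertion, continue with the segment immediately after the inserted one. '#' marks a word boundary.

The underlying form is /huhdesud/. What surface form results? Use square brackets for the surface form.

[huhtezut]

1 Voicing Between Vowels: [huhdesud] → [huhdezud]
2 Progressive Voicing Assimilation: [huhdezud] → [huhtezud]
3 Word-Final Devoicing: [huhtezud] → [huhtezut]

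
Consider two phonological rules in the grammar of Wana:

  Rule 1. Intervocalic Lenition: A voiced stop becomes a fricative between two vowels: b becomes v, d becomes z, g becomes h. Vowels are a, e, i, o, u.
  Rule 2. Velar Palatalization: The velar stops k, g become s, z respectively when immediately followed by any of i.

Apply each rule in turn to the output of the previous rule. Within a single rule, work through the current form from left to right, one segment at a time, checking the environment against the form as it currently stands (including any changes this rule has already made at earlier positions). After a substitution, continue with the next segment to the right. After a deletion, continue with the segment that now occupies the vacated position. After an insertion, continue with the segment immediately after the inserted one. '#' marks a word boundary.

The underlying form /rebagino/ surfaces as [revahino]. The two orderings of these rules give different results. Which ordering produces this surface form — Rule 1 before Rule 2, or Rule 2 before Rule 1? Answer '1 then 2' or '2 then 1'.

1 then 2

Order 1 then 2:
  1 Intervocalic Lenition: [rebagino] → [revahino]
  2 Velar Palatalization: no change — [revahino]
  result: [revahino]
Order 2 then 1:
  2 Velar Palatalization: [rebagino] → [rebazino]
  1 Intervocalic Lenition: [rebazino] → [revazino]
  result: [revazino]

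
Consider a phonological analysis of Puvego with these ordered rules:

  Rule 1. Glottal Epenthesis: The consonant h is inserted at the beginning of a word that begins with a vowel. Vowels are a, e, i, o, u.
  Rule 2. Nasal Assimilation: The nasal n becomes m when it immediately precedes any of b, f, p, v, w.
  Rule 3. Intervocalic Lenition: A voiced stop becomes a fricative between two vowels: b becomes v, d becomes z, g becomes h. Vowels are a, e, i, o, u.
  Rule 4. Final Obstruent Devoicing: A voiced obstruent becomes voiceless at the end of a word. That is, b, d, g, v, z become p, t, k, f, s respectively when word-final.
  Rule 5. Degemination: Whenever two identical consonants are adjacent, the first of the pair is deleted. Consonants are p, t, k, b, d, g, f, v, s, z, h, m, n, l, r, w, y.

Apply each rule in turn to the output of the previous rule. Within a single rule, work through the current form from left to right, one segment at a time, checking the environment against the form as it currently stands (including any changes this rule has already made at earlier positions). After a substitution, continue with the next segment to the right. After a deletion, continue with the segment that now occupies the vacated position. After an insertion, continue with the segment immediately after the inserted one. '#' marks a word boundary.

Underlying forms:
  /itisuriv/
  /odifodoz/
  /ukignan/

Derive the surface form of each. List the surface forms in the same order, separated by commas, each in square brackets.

[hitisurif], [hozifozos], [hukignan]

/itisuriv/:
  Rule 1 Glottal Epenthesis: [itisuriv] → [hitisuriv]
  Rule 2 Nasal Assimilation: no change — [hitisuriv]
  Rule 3 Intervocalic Lenition: no change — [hitisuriv]
  Rule 4 Final Obstruent Devoicing: [hitisuriv] → [hitisurif]
  Rule 5 Degemination: no change — [hitisurif]
/odifodoz/:
  Rule 1 Glottal Epenthesis: [odifodoz] → [hodifodoz]
  Rule 2 Nasal Assimilation: no change — [hodifodoz]
  Rule 3 Intervocalic Lenition: [hodifodoz] → [hozifozoz]
  Rule 4 Final Obstruent Devoicing: [hozifozoz] → [hozifozos]
  Rule 5 Degemination: no change — [hozifozos]
/ukignan/:
  Rule 1 Glottal Epenthesis: [ukignan] → [hukignan]
  Rule 2 Nasal Assimilation: no change — [hukignan]
  Rule 3 Intervocalic Lenition: no change — [hukignan]
  Rule 4 Final Obstruent Devoicing: no change — [hukignan]
  Rule 5 Degemination: no change — [hukignan]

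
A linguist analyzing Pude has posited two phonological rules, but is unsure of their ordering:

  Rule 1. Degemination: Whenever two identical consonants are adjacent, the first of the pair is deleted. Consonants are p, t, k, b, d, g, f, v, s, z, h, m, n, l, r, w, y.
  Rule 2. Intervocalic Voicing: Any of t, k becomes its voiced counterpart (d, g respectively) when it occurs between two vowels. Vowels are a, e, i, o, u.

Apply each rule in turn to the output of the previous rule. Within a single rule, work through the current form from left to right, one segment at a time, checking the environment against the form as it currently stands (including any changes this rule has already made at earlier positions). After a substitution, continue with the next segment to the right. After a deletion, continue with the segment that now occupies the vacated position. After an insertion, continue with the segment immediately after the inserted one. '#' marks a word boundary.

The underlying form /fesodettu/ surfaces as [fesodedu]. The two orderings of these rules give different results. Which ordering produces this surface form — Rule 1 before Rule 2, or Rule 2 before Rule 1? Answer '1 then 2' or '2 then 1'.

Order 1 then 2:
  1 Degemination: [fesodettu] → [fesodetu]
  2 Intervocalic Voicing: [fesodetu] → [fesodedu]
  result: [fesodedu]
Order 2 then 1:
  2 Intervocalic Voicing: no change — [fesodettu]
  1 Degemination: [fesodettu] → [fesodetu]
  result: [fesodetu]

1 then 2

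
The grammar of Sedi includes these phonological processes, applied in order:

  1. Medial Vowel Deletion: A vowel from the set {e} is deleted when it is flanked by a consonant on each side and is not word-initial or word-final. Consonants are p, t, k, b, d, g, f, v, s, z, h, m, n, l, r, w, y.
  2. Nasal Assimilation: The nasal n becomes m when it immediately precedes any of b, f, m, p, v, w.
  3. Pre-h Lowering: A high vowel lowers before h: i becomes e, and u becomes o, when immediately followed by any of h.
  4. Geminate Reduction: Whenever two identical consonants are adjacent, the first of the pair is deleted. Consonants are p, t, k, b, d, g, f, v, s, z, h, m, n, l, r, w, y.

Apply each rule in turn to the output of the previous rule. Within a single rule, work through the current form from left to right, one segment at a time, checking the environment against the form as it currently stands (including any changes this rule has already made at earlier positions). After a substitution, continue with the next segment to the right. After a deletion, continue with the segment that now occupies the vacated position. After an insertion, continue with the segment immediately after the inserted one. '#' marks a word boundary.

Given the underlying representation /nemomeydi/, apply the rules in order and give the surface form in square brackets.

1 Medial Vowel Deletion: [nemomeydi] → [nmomydi]
2 Nasal Assimilation: [nmomydi] → [mmomydi]
3 Pre-h Lowering: no change — [mmomydi]
4 Geminate Reduction: [mmomydi] → [momydi]

[momydi]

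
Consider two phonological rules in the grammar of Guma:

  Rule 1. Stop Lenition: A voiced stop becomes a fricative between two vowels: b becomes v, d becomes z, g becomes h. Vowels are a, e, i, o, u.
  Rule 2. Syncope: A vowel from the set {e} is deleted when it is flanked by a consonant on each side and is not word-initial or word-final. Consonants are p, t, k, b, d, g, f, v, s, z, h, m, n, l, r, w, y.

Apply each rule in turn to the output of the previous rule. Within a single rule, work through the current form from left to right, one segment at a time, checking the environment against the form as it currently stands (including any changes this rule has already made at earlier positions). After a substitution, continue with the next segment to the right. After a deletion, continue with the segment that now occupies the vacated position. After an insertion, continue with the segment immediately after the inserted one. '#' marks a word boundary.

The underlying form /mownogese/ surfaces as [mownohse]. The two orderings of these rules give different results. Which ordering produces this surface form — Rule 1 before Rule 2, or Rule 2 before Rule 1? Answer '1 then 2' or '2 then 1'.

Order 1 then 2:
  1 Stop Lenition: [mownogese] → [mownohese]
  2 Syncope: [mownohese] → [mownohse]
  result: [mownohse]
Order 2 then 1:
  2 Syncope: [mownogese] → [mownogse]
  1 Stop Lenition: no change — [mownogse]
  result: [mownogse]

1 then 2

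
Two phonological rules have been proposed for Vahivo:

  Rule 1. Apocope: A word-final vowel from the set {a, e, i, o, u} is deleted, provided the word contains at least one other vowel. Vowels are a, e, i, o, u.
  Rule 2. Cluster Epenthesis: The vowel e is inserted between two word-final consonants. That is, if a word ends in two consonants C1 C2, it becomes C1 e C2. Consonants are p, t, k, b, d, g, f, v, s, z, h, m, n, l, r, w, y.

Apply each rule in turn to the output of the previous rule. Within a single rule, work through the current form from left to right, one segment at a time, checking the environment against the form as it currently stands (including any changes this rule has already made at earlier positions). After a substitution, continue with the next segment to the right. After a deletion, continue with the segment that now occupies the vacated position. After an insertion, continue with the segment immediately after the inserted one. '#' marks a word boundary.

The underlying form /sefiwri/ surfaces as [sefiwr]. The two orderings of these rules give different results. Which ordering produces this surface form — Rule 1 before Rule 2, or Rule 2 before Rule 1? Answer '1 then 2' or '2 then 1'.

2 then 1

Order 1 then 2:
  1 Apocope: [sefiwri] → [sefiwr]
  2 Cluster Epenthesis: [sefiwr] → [sefiwer]
  result: [sefiwer]
Order 2 then 1:
  2 Cluster Epenthesis: no change — [sefiwri]
  1 Apocope: [sefiwri] → [sefiwr]
  result: [sefiwr]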